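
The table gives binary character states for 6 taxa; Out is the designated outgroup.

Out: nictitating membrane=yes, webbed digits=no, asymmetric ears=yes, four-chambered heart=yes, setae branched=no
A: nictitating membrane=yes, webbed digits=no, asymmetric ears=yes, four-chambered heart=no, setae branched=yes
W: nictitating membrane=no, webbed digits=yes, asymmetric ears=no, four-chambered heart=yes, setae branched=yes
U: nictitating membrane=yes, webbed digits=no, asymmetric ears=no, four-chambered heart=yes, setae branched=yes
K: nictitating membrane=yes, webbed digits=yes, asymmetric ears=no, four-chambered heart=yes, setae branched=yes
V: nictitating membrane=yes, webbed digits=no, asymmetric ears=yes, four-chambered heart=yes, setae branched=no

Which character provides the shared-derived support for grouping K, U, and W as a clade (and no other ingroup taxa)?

Character polarity is set by the outgroup: the derived state is whichever differs from the outgroup's state, so for nictitating membrane, asymmetric ears, four-chambered heart the derived state is 'no', and for the remaining characters it is 'yes'.
nictitating membrane: derived state 'no' in W only — an autapomorphy, so it tells us nothing about relationships among taxa.
webbed digits: derived state 'yes' in K and W only — synapomorphy for {K, W}.
Only K, U, and W show the derived state 'no' for asymmetric ears, supporting them as a clade.
four-chambered heart (derived state 'no') is unique to A (autapomorphy; uninformative for grouping).
setae branched (derived state 'yes') is shared by A, K, U, and W — a synapomorphy uniting that clade.
Most parsimonious ingroup topology: ((A,((W,K),U)),V).
The clade {K, U, W} is supported by asymmetric ears: its derived state 'no' occurs in exactly those taxa and in no other taxon (including the outgroup).

asymmetric ears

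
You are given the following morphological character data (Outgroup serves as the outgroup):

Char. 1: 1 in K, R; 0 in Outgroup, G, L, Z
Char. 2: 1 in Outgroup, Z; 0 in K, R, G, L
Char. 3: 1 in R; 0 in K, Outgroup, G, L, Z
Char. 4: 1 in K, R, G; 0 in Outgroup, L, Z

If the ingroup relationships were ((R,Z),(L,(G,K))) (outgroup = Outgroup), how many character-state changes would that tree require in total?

Map each character onto ((R,Z),(L,(G,K))) (rooted by Outgroup) and count the minimum state changes it requires (Fitch parsimony):
Char. 1: 2; Char. 2: 2; Char. 3: 1; Char. 4: 2.
Total tree length = 7.

7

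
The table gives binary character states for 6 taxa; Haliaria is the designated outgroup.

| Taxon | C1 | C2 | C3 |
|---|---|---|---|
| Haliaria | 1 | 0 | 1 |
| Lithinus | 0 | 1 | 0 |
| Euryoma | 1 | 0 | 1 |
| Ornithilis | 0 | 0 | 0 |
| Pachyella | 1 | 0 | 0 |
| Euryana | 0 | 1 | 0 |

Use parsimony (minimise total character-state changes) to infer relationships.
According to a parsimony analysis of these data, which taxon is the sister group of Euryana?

Character polarity is set by the outgroup: the derived state is whichever differs from the outgroup's state, so for C1, C3 the derived state is '0', and for the remaining characters it is '1'.
C1: derived state '0' in Euryana, Lithinus, and Ornithilis only — synapomorphy for {Euryana, Lithinus, Ornithilis}.
Only Euryana and Lithinus show the derived state '1' for C2, supporting them as a clade.
C3: derived state '0' in Euryana, Lithinus, Ornithilis, and Pachyella only — synapomorphy for {Euryana, Lithinus, Ornithilis, Pachyella}.
Most parsimonious ingroup topology: ((((Lithinus,Euryana),Ornithilis),Pachyella),Euryoma).
Euryana and Lithinus form a cherry on this tree, so they are sister taxa.

Lithinus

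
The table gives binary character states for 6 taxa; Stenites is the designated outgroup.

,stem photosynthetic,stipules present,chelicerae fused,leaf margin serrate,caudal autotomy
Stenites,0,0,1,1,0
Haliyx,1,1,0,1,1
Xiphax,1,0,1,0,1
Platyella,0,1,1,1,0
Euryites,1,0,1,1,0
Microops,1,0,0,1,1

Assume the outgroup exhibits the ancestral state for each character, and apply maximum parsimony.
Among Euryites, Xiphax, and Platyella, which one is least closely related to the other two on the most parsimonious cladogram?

Character polarity is set by the outgroup: the derived state is whichever differs from the outgroup's state, so for chelicerae fused, leaf margin serrate the derived state is '0', and for the remaining characters it is '1'.
stem photosynthetic (derived state '1') is shared by Euryites, Haliyx, Microops, and Xiphax — a synapomorphy uniting that clade.
stipules present (state '1') occurs in Haliyx and Platyella but conflicts with the nesting implied by the other characters — most parsimoniously interpreted as homoplasy.
Only Haliyx and Microops show the derived state '0' for chelicerae fused, supporting them as a clade.
leaf margin serrate (derived state '0') is unique to Xiphax (autapomorphy; uninformative for grouping).
Only Haliyx, Microops, and Xiphax show the derived state '1' for caudal autotomy, supporting them as a clade.
Most parsimonious ingroup topology: ((((Haliyx,Microops),Xiphax),Euryites),Platyella).
Euryites and Xiphax share a more recent common ancestor with each other than either does with Platyella, so Platyella is the least closely related of the three.

Platyella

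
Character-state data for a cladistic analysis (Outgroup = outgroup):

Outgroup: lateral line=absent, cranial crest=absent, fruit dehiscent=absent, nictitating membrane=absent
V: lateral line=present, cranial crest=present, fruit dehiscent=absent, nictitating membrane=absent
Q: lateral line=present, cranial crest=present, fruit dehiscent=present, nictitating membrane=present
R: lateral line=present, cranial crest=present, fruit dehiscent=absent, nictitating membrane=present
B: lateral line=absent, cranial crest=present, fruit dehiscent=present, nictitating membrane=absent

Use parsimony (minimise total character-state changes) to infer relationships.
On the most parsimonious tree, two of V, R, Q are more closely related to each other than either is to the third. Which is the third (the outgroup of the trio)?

The outgroup has state 'absent' for every character, so 'present' is the derived state throughout.
lateral line (derived state 'present') is shared by Q, R, and V — a synapomorphy uniting that clade.
All ingroup taxa share the derived state 'present' for cranial crest; it defines the ingroup but does not resolve relationships within it.
fruit dehiscent groups B and Q, which is incompatible with the clades supported by the remaining characters; treating it as convergent (homoplasy) costs fewer steps than any alternative tree.
Only Q and R show the derived state 'present' for nictitating membrane, supporting them as a clade.
Most parsimonious ingroup topology: ((V,(Q,R)),B).
R and Q share a more recent common ancestor with each other than either does with V, so V is the least closely related of the three.

V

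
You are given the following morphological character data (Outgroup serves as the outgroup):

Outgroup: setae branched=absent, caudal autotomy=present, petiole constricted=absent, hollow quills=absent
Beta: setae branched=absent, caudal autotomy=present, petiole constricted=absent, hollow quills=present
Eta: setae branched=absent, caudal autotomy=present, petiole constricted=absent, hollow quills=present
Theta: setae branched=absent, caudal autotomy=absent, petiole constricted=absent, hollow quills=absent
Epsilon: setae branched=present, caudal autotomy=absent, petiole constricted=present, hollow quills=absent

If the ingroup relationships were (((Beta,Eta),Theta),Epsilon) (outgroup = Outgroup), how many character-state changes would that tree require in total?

5

Map each character onto (((Beta,Eta),Theta),Epsilon) (rooted by Outgroup) and count the minimum state changes it requires (Fitch parsimony):
setae branched: 1; caudal autotomy: 2; petiole constricted: 1; hollow quills: 1.
Total tree length = 5.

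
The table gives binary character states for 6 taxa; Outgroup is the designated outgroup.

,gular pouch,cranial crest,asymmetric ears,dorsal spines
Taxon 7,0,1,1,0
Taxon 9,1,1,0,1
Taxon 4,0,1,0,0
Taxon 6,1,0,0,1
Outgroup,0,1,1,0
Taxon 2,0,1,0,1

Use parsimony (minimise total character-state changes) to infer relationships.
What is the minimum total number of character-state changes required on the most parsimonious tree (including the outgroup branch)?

4

Character polarity is set by the outgroup: the derived state is whichever differs from the outgroup's state, so for cranial crest, asymmetric ears the derived state is '0', and for the remaining characters it is '1'.
Only Taxon 6 and Taxon 9 show the derived state '1' for gular pouch, supporting them as a clade.
cranial crest (derived state '0') is unique to Taxon 6 (autapomorphy; uninformative for grouping).
asymmetric ears (derived state '0') is shared by Taxon 2, Taxon 4, Taxon 6, and Taxon 9 — a synapomorphy uniting that clade.
Only Taxon 2, Taxon 6, and Taxon 9 show the derived state '1' for dorsal spines, supporting them as a clade.
Most parsimonious ingroup topology: (((Taxon 2,(Taxon 9,Taxon 6)),Taxon 4),Taxon 7).
Changes per character on this tree: gular pouch: 1; cranial crest: 1; asymmetric ears: 1; dorsal spines: 1.
Total = 4.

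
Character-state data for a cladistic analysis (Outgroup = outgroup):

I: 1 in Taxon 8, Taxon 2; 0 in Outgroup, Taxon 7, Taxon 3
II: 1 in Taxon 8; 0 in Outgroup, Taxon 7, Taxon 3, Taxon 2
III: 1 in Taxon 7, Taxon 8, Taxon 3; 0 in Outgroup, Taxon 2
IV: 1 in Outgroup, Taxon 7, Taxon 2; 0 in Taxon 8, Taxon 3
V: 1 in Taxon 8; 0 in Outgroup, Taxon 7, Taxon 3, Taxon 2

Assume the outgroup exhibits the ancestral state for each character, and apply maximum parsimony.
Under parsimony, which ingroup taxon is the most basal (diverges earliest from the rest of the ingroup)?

Taxon 2

Character polarity is set by the outgroup: the derived state is whichever differs from the outgroup's state, so for IV the derived state is '0', and for the remaining characters it is '1'.
I groups Taxon 2 and Taxon 8, which is incompatible with the clades supported by the remaining characters; treating it as convergent (homoplasy) costs fewer steps than any alternative tree.
II (derived state '1') is unique to Taxon 8 (autapomorphy; uninformative for grouping).
III (derived state '1') is shared by Taxon 3, Taxon 7, and Taxon 8 — a synapomorphy uniting that clade.
IV (derived state '0') is shared by Taxon 3 and Taxon 8 — a synapomorphy uniting that clade.
V: derived state '1' in Taxon 8 only — an autapomorphy, so it tells us nothing about relationships among taxa.
Most parsimonious ingroup topology: ((Taxon 7,(Taxon 8,Taxon 3)),Taxon 2).
Taxon 2 is sister to the clade containing all other ingroup taxa, so it is the earliest-diverging (most basal) ingroup lineage.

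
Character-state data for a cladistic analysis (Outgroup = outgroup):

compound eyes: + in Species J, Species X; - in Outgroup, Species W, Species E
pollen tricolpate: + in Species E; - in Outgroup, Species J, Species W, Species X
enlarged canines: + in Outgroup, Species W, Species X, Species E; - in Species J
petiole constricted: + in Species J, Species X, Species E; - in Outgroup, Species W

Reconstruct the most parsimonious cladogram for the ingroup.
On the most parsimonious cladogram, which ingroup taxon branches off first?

Character polarity is set by the outgroup: the derived state is whichever differs from the outgroup's state, so for enlarged canines the derived state is '-', and for the remaining characters it is '+'.
compound eyes (derived state '+') is shared by Species J and Species X — a synapomorphy uniting that clade.
pollen tricolpate: derived state '+' in Species E only — an autapomorphy, so it tells us nothing about relationships among taxa.
enlarged canines (derived state '-') is unique to Species J (autapomorphy; uninformative for grouping).
Only Species E, Species J, and Species X show the derived state '+' for petiole constricted, supporting them as a clade.
Most parsimonious ingroup topology: (((Species J,Species X),Species E),Species W).
Species W is sister to the clade containing all other ingroup taxa, so it is the earliest-diverging (most basal) ingroup lineage.

Species W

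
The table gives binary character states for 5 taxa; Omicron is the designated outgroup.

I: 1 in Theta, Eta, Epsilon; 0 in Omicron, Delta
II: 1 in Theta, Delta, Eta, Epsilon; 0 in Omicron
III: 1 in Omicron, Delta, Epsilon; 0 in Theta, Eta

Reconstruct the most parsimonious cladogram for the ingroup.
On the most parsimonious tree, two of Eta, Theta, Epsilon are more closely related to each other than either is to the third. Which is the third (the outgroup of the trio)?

Epsilon

Character polarity is set by the outgroup: the derived state is whichever differs from the outgroup's state, so for III the derived state is '0', and for the remaining characters it is '1'.
Only Epsilon, Eta, and Theta show the derived state '1' for I, supporting them as a clade.
II (derived state '1') is shared by all ingroup taxa — unites the whole ingroup.
III (derived state '0') is shared by Eta and Theta — a synapomorphy uniting that clade.
Most parsimonious ingroup topology: (((Theta,Eta),Epsilon),Delta).
Theta and Eta share a more recent common ancestor with each other than either does with Epsilon, so Epsilon is the least closely related of the three.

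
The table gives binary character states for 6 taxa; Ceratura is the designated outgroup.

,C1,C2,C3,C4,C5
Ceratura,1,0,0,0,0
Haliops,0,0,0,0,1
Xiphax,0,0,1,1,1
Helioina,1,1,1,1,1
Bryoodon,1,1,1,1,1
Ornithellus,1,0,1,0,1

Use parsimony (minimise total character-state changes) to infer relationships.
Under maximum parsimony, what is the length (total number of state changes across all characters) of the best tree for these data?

Character polarity is set by the outgroup: the derived state is whichever differs from the outgroup's state, so for C1 the derived state is '0', and for the remaining characters it is '1'.
C1 (state '0') occurs in Haliops and Xiphax but conflicts with the nesting implied by the other characters — most parsimoniously interpreted as homoplasy.
C2 (derived state '1') is shared by Bryoodon and Helioina — a synapomorphy uniting that clade.
C3 (derived state '1') is shared by Bryoodon, Helioina, Ornithellus, and Xiphax — a synapomorphy uniting that clade.
Only Bryoodon, Helioina, and Xiphax show the derived state '1' for C4, supporting them as a clade.
C5 (derived state '1') is shared by all ingroup taxa — unites the whole ingroup.
Most parsimonious ingroup topology: (Haliops,((Xiphax,(Helioina,Bryoodon)),Ornithellus)).
Changes per character on this tree: C1: 2; C2: 1; C3: 1; C4: 1; C5: 1.
Total = 6.

6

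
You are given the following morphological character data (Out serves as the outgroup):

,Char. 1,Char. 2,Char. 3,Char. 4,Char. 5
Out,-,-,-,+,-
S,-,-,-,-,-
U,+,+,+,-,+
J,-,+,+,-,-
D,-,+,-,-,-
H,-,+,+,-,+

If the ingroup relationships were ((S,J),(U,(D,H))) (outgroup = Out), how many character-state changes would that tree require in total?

Map each character onto ((S,J),(U,(D,H))) (rooted by Out) and count the minimum state changes it requires (Fitch parsimony):
Char. 1: 1; Char. 2: 2; Char. 3: 3; Char. 4: 1; Char. 5: 2.
Total tree length = 9.

9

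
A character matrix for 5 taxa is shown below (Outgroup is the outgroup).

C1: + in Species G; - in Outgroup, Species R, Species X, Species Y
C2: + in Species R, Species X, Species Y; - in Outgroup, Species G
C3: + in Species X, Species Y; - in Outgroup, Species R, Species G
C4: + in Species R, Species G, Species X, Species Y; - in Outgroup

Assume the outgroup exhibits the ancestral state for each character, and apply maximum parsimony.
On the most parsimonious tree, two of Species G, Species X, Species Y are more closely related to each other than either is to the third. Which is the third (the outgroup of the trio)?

Species G

The outgroup has state '-' for every character, so '+' is the derived state throughout.
C1 (derived state '+') is unique to Species G (autapomorphy; uninformative for grouping).
C2 (derived state '+') is shared by Species R, Species X, and Species Y — a synapomorphy uniting that clade.
C3 (derived state '+') is shared by Species X and Species Y — a synapomorphy uniting that clade.
C4 (derived state '+') is shared by all ingroup taxa — unites the whole ingroup.
Most parsimonious ingroup topology: ((Species R,(Species X,Species Y)),Species G).
Species Y and Species X share a more recent common ancestor with each other than either does with Species G, so Species G is the least closely related of the three.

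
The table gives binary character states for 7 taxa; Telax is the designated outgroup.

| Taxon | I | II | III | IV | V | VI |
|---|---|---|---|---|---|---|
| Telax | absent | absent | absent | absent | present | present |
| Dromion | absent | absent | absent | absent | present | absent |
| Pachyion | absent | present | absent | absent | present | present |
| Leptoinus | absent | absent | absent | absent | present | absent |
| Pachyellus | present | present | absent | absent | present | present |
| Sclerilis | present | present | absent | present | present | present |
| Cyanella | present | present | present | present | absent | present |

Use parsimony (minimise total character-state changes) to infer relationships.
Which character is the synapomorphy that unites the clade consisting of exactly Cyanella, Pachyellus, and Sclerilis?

I

Character polarity is set by the outgroup: the derived state is whichever differs from the outgroup's state, so for V, VI the derived state is 'absent', and for the remaining characters it is 'present'.
Only Cyanella, Pachyellus, and Sclerilis show the derived state 'present' for I, supporting them as a clade.
II (derived state 'present') is shared by Cyanella, Pachyellus, Pachyion, and Sclerilis — a synapomorphy uniting that clade.
III: derived state 'present' in Cyanella only — an autapomorphy, so it tells us nothing about relationships among taxa.
IV: derived state 'present' in Cyanella and Sclerilis only — synapomorphy for {Cyanella, Sclerilis}.
V (derived state 'absent') is unique to Cyanella (autapomorphy; uninformative for grouping).
Only Dromion and Leptoinus show the derived state 'absent' for VI, supporting them as a clade.
Most parsimonious ingroup topology: ((Dromion,Leptoinus),(Pachyion,(Pachyellus,(Sclerilis,Cyanella)))).
The clade {Cyanella, Pachyellus, Sclerilis} is supported by I: its derived state 'present' occurs in exactly those taxa and in no other taxon (including the outgroup).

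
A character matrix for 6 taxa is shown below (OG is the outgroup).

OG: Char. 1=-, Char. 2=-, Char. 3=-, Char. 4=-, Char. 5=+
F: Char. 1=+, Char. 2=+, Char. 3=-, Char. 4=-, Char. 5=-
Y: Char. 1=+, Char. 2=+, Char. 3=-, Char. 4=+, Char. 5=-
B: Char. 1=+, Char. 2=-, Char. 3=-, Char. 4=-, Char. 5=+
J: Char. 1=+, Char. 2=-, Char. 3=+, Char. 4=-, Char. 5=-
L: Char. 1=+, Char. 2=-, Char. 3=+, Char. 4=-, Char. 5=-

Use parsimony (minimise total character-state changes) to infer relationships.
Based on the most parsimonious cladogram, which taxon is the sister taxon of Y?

F

Character polarity is set by the outgroup: the derived state is whichever differs from the outgroup's state, so for Char. 5 the derived state is '-', and for the remaining characters it is '+'.
All ingroup taxa share the derived state '+' for Char. 1; it defines the ingroup but does not resolve relationships within it.
Char. 2 (derived state '+') is shared by F and Y — a synapomorphy uniting that clade.
Char. 3: derived state '+' in J and L only — synapomorphy for {J, L}.
Char. 4 (derived state '+') is unique to Y (autapomorphy; uninformative for grouping).
Char. 5: derived state '-' in F, J, L, and Y only — synapomorphy for {F, J, L, Y}.
Most parsimonious ingroup topology: (((F,Y),(J,L)),B).
Y and F form a cherry on this tree, so they are sister taxa.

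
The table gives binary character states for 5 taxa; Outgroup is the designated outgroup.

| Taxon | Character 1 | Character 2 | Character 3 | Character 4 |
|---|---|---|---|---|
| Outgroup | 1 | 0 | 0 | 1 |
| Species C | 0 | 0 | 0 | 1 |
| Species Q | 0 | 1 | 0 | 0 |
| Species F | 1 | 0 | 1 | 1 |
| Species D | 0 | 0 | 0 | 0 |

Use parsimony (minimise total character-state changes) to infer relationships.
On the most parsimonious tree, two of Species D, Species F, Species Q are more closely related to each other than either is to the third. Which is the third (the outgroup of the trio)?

Species F

Character polarity is set by the outgroup: the derived state is whichever differs from the outgroup's state, so for Character 1, Character 4 the derived state is '0', and for the remaining characters it is '1'.
Character 1: derived state '0' in Species C, Species D, and Species Q only — synapomorphy for {Species C, Species D, Species Q}.
Character 2 (derived state '1') is unique to Species Q (autapomorphy; uninformative for grouping).
Character 3 (derived state '1') is unique to Species F (autapomorphy; uninformative for grouping).
Character 4: derived state '0' in Species D and Species Q only — synapomorphy for {Species D, Species Q}.
Most parsimonious ingroup topology: ((Species C,(Species Q,Species D)),Species F).
Species Q and Species D share a more recent common ancestor with each other than either does with Species F, so Species F is the least closely related of the three.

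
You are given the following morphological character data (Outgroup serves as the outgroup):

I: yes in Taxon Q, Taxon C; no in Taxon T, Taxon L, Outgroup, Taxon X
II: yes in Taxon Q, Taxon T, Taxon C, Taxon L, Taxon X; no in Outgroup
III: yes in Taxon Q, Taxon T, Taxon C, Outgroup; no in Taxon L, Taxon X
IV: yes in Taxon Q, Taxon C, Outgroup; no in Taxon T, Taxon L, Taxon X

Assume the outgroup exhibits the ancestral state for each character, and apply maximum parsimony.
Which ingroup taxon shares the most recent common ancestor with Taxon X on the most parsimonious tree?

Character polarity is set by the outgroup: the derived state is whichever differs from the outgroup's state, so for III, IV the derived state is 'no', and for the remaining characters it is 'yes'.
I: derived state 'yes' in Taxon C and Taxon Q only — synapomorphy for {Taxon C, Taxon Q}.
II (derived state 'yes') is shared by all ingroup taxa — unites the whole ingroup.
III (derived state 'no') is shared by Taxon L and Taxon X — a synapomorphy uniting that clade.
IV: derived state 'no' in Taxon L, Taxon T, and Taxon X only — synapomorphy for {Taxon L, Taxon T, Taxon X}.
Most parsimonious ingroup topology: ((Taxon C,Taxon Q),((Taxon L,Taxon X),Taxon T)).
Taxon X and Taxon L form a cherry on this tree, so they are sister taxa.

Taxon L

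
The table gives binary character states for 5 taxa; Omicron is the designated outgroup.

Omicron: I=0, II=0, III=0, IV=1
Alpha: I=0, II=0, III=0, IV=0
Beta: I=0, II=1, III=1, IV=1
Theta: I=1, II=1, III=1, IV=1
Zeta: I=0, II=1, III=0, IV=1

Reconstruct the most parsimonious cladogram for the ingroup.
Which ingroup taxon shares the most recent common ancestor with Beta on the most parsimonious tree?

Theta

Character polarity is set by the outgroup: the derived state is whichever differs from the outgroup's state, so for IV the derived state is '0', and for the remaining characters it is '1'.
I: derived state '1' in Theta only — an autapomorphy, so it tells us nothing about relationships among taxa.
II: derived state '1' in Beta, Theta, and Zeta only — synapomorphy for {Beta, Theta, Zeta}.
Only Beta and Theta show the derived state '1' for III, supporting them as a clade.
IV (derived state '0') is unique to Alpha (autapomorphy; uninformative for grouping).
Most parsimonious ingroup topology: (Alpha,((Beta,Theta),Zeta)).
Beta and Theta form a cherry on this tree, so they are sister taxa.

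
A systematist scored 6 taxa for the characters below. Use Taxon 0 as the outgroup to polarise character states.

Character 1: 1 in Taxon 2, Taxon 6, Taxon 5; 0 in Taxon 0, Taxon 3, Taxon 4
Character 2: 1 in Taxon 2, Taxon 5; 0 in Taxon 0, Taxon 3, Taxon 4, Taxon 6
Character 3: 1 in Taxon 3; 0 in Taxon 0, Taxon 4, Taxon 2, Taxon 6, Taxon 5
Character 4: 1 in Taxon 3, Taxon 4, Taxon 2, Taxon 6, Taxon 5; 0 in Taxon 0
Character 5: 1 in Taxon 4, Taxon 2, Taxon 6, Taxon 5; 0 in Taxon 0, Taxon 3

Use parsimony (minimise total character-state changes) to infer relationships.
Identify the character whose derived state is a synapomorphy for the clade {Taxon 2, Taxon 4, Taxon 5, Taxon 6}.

The outgroup has state '0' for every character, so '1' is the derived state throughout.
Character 1 (derived state '1') is shared by Taxon 2, Taxon 5, and Taxon 6 — a synapomorphy uniting that clade.
Character 2: derived state '1' in Taxon 2 and Taxon 5 only — synapomorphy for {Taxon 2, Taxon 5}.
Character 3: derived state '1' in Taxon 3 only — an autapomorphy, so it tells us nothing about relationships among taxa.
All ingroup taxa share the derived state '1' for Character 4; it defines the ingroup but does not resolve relationships within it.
Only Taxon 2, Taxon 4, Taxon 5, and Taxon 6 show the derived state '1' for Character 5, supporting them as a clade.
Most parsimonious ingroup topology: (Taxon 3,(Taxon 4,((Taxon 2,Taxon 5),Taxon 6))).
The clade {Taxon 2, Taxon 4, Taxon 5, Taxon 6} is supported by Character 5: its derived state '1' occurs in exactly those taxa and in no other taxon (including the outgroup).

Character 5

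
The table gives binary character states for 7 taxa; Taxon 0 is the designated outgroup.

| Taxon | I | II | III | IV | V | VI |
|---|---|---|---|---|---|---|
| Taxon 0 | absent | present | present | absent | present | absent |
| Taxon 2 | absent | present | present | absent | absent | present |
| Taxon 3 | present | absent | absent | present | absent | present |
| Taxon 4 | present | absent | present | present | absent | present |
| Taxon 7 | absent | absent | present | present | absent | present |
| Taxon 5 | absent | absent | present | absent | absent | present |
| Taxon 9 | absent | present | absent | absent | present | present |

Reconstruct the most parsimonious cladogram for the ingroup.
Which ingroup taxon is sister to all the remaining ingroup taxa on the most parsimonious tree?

Character polarity is set by the outgroup: the derived state is whichever differs from the outgroup's state, so for II, III, V the derived state is 'absent', and for the remaining characters it is 'present'.
Only Taxon 3 and Taxon 4 show the derived state 'present' for I, supporting them as a clade.
II: derived state 'absent' in Taxon 3, Taxon 4, Taxon 5, and Taxon 7 only — synapomorphy for {Taxon 3, Taxon 4, Taxon 5, Taxon 7}.
III (state 'absent') occurs in Taxon 3 and Taxon 9 but conflicts with the nesting implied by the other characters — most parsimoniously interpreted as homoplasy.
IV: derived state 'present' in Taxon 3, Taxon 4, and Taxon 7 only — synapomorphy for {Taxon 3, Taxon 4, Taxon 7}.
V: derived state 'absent' in Taxon 2, Taxon 3, Taxon 4, Taxon 5, and Taxon 7 only — synapomorphy for {Taxon 2, Taxon 3, Taxon 4, Taxon 5, Taxon 7}.
VI (derived state 'present') is shared by all ingroup taxa — unites the whole ingroup.
Most parsimonious ingroup topology: ((Taxon 2,(((Taxon 3,Taxon 4),Taxon 7),Taxon 5)),Taxon 9).
Taxon 9 is sister to the clade containing all other ingroup taxa, so it is the earliest-diverging (most basal) ingroup lineage.

Taxon 9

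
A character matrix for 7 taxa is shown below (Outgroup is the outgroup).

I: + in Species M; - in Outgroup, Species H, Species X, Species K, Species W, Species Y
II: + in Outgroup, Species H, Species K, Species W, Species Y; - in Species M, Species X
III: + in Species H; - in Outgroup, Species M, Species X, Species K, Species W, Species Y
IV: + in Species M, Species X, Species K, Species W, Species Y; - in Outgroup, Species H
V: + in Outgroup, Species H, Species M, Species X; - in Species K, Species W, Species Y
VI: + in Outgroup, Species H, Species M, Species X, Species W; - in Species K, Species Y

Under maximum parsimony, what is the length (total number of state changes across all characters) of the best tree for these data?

6

Character polarity is set by the outgroup: the derived state is whichever differs from the outgroup's state, so for II, V, VI the derived state is '-', and for the remaining characters it is '+'.
I (derived state '+') is unique to Species M (autapomorphy; uninformative for grouping).
Only Species M and Species X show the derived state '-' for II, supporting them as a clade.
III (derived state '+') is unique to Species H (autapomorphy; uninformative for grouping).
IV: derived state '+' in Species K, Species M, Species W, Species X, and Species Y only — synapomorphy for {Species K, Species M, Species W, Species X, Species Y}.
V: derived state '-' in Species K, Species W, and Species Y only — synapomorphy for {Species K, Species W, Species Y}.
Only Species K and Species Y show the derived state '-' for VI, supporting them as a clade.
Most parsimonious ingroup topology: (Species H,((Species M,Species X),((Species K,Species Y),Species W))).
Changes per character on this tree: I: 1; II: 1; III: 1; IV: 1; V: 1; VI: 1.
Total = 6.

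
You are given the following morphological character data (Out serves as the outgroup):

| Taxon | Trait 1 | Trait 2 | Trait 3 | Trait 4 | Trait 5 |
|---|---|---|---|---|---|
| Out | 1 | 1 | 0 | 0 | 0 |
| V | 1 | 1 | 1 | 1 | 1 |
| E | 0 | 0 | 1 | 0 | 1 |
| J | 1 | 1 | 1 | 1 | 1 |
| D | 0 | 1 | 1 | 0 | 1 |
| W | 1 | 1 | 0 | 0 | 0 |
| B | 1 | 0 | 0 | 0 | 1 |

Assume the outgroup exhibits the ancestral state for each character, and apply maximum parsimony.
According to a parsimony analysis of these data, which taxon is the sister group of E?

D

Character polarity is set by the outgroup: the derived state is whichever differs from the outgroup's state, so for Trait 1, Trait 2 the derived state is '0', and for the remaining characters it is '1'.
Trait 1 (derived state '0') is shared by D and E — a synapomorphy uniting that clade.
Trait 2 (state '0') occurs in B and E but conflicts with the nesting implied by the other characters — most parsimoniously interpreted as homoplasy.
Trait 3: derived state '1' in D, E, J, and V only — synapomorphy for {D, E, J, V}.
Only J and V show the derived state '1' for Trait 4, supporting them as a clade.
Trait 5 (derived state '1') is shared by B, D, E, J, and V — a synapomorphy uniting that clade.
Most parsimonious ingroup topology: ((((V,J),(E,D)),B),W).
E and D form a cherry on this tree, so they are sister taxa.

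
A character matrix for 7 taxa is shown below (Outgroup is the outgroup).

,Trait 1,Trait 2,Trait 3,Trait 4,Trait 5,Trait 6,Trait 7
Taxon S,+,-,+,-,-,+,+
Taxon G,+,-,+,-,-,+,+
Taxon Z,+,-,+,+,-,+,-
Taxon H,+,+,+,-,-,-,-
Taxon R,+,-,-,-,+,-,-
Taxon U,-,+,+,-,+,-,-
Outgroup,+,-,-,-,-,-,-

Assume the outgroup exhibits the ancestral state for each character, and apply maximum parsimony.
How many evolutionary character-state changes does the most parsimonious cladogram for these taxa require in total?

Character polarity is set by the outgroup: the derived state is whichever differs from the outgroup's state, so for Trait 1 the derived state is '-', and for the remaining characters it is '+'.
Trait 1 (derived state '-') is unique to Taxon U (autapomorphy; uninformative for grouping).
Trait 2 (derived state '+') is shared by Taxon H and Taxon U — a synapomorphy uniting that clade.
Trait 3: derived state '+' in Taxon G, Taxon H, Taxon S, Taxon U, and Taxon Z only — synapomorphy for {Taxon G, Taxon H, Taxon S, Taxon U, Taxon Z}.
Trait 4: derived state '+' in Taxon Z only — an autapomorphy, so it tells us nothing about relationships among taxa.
Trait 5 groups Taxon R and Taxon U, which is incompatible with the clades supported by the remaining characters; treating it as convergent (homoplasy) costs fewer steps than any alternative tree.
Trait 6 (derived state '+') is shared by Taxon G, Taxon S, and Taxon Z — a synapomorphy uniting that clade.
Trait 7 (derived state '+') is shared by Taxon G and Taxon S — a synapomorphy uniting that clade.
Most parsimonious ingroup topology: ((((Taxon S,Taxon G),Taxon Z),(Taxon H,Taxon U)),Taxon R).
Changes per character on this tree: Trait 1: 1; Trait 2: 1; Trait 3: 1; Trait 4: 1; Trait 5: 2; Trait 6: 1; Trait 7: 1.
Total = 8.

8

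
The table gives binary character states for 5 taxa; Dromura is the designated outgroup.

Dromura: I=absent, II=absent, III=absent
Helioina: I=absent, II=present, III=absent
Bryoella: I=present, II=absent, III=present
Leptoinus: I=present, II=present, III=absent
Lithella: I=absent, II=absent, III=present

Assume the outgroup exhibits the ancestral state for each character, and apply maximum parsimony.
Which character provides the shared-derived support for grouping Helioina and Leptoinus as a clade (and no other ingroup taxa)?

II

The outgroup has state 'absent' for every character, so 'present' is the derived state throughout.
I groups Bryoella and Leptoinus, which is incompatible with the clades supported by the remaining characters; treating it as convergent (homoplasy) costs fewer steps than any alternative tree.
II: derived state 'present' in Helioina and Leptoinus only — synapomorphy for {Helioina, Leptoinus}.
III: derived state 'present' in Bryoella and Lithella only — synapomorphy for {Bryoella, Lithella}.
Most parsimonious ingroup topology: ((Helioina,Leptoinus),(Bryoella,Lithella)).
The clade {Helioina, Leptoinus} is supported by II: its derived state 'present' occurs in exactly those taxa and in no other taxon (including the outgroup).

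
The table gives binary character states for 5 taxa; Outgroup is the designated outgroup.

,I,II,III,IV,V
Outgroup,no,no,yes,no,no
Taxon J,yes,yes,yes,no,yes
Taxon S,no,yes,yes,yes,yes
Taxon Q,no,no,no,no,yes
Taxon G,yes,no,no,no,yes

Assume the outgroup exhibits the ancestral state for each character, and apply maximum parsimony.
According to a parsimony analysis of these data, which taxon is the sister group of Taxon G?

Taxon Q

Character polarity is set by the outgroup: the derived state is whichever differs from the outgroup's state, so for III the derived state is 'no', and for the remaining characters it is 'yes'.
I groups Taxon G and Taxon J, which is incompatible with the clades supported by the remaining characters; treating it as convergent (homoplasy) costs fewer steps than any alternative tree.
II: derived state 'yes' in Taxon J and Taxon S only — synapomorphy for {Taxon J, Taxon S}.
III: derived state 'no' in Taxon G and Taxon Q only — synapomorphy for {Taxon G, Taxon Q}.
IV: derived state 'yes' in Taxon S only — an autapomorphy, so it tells us nothing about relationships among taxa.
All ingroup taxa share the derived state 'yes' for V; it defines the ingroup but does not resolve relationships within it.
Most parsimonious ingroup topology: ((Taxon J,Taxon S),(Taxon Q,Taxon G)).
Taxon G and Taxon Q form a cherry on this tree, so they are sister taxa.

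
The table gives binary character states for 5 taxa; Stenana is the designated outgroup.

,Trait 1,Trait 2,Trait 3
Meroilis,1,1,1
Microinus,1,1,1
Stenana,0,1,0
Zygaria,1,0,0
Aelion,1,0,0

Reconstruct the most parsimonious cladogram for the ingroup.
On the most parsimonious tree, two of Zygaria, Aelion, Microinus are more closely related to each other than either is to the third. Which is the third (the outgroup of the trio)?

Microinus

Character polarity is set by the outgroup: the derived state is whichever differs from the outgroup's state, so for Trait 2 the derived state is '0', and for the remaining characters it is '1'.
All ingroup taxa share the derived state '1' for Trait 1; it defines the ingroup but does not resolve relationships within it.
Trait 2: derived state '0' in Aelion and Zygaria only — synapomorphy for {Aelion, Zygaria}.
Only Meroilis and Microinus show the derived state '1' for Trait 3, supporting them as a clade.
Most parsimonious ingroup topology: ((Meroilis,Microinus),(Zygaria,Aelion)).
Aelion and Zygaria share a more recent common ancestor with each other than either does with Microinus, so Microinus is the least closely related of the three.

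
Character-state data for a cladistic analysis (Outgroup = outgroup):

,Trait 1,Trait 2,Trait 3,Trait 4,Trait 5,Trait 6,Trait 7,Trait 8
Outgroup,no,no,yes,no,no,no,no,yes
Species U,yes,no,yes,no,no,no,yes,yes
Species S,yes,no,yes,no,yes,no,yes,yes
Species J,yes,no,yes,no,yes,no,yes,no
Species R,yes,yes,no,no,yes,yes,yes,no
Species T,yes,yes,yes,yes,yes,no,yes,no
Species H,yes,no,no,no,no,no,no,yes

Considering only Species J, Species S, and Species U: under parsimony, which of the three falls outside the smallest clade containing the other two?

Species U

Character polarity is set by the outgroup: the derived state is whichever differs from the outgroup's state, so for Trait 3, Trait 8 the derived state is 'no', and for the remaining characters it is 'yes'.
All ingroup taxa share the derived state 'yes' for Trait 1; it defines the ingroup but does not resolve relationships within it.
Trait 2 (derived state 'yes') is shared by Species R and Species T — a synapomorphy uniting that clade.
Trait 3 groups Species H and Species R, which is incompatible with the clades supported by the remaining characters; treating it as convergent (homoplasy) costs fewer steps than any alternative tree.
Trait 4: derived state 'yes' in Species T only — an autapomorphy, so it tells us nothing about relationships among taxa.
Trait 5: derived state 'yes' in Species J, Species R, Species S, and Species T only — synapomorphy for {Species J, Species R, Species S, Species T}.
Trait 6: derived state 'yes' in Species R only — an autapomorphy, so it tells us nothing about relationships among taxa.
Trait 7 (derived state 'yes') is shared by Species J, Species R, Species S, Species T, and Species U — a synapomorphy uniting that clade.
Trait 8 (derived state 'no') is shared by Species J, Species R, and Species T — a synapomorphy uniting that clade.
Most parsimonious ingroup topology: (((((Species R,Species T),Species J),Species S),Species U),Species H).
Species S and Species J share a more recent common ancestor with each other than either does with Species U, so Species U is the least closely related of the three.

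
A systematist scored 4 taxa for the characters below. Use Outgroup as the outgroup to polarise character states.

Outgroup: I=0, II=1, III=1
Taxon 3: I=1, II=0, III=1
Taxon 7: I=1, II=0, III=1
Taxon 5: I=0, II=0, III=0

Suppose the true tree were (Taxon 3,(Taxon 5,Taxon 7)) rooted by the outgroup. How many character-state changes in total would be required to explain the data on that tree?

Map each character onto (Taxon 3,(Taxon 5,Taxon 7)) (rooted by Outgroup) and count the minimum state changes it requires (Fitch parsimony):
I: 2; II: 1; III: 1.
Total tree length = 4.

4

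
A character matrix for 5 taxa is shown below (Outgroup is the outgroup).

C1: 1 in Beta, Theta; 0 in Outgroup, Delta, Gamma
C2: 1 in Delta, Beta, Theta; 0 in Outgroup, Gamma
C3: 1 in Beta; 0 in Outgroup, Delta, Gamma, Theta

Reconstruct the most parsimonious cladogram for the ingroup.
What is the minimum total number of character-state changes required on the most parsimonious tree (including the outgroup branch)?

The outgroup has state '0' for every character, so '1' is the derived state throughout.
C1: derived state '1' in Beta and Theta only — synapomorphy for {Beta, Theta}.
Only Beta, Delta, and Theta show the derived state '1' for C2, supporting them as a clade.
C3: derived state '1' in Beta only — an autapomorphy, so it tells us nothing about relationships among taxa.
Most parsimonious ingroup topology: ((Delta,(Beta,Theta)),Gamma).
Changes per character on this tree: C1: 1; C2: 1; C3: 1.
Total = 3.

3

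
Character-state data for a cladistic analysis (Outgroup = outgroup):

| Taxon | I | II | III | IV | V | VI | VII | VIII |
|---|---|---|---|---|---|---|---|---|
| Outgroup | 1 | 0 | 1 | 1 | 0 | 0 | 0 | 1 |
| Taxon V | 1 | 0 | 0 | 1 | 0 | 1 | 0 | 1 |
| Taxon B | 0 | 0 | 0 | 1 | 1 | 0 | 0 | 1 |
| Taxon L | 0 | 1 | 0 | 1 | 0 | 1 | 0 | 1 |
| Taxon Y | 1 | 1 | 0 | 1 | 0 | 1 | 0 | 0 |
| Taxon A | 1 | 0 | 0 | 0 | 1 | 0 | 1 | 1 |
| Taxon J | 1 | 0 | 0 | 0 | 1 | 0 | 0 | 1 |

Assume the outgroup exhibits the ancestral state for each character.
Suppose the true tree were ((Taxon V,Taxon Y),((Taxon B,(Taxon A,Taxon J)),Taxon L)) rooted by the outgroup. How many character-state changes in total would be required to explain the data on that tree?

11

Map each character onto ((Taxon V,Taxon Y),((Taxon B,(Taxon A,Taxon J)),Taxon L)) (rooted by Outgroup) and count the minimum state changes it requires (Fitch parsimony):
I: 2; II: 2; III: 1; IV: 1; V: 1; VI: 2; VII: 1; VIII: 1.
Total tree length = 11.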